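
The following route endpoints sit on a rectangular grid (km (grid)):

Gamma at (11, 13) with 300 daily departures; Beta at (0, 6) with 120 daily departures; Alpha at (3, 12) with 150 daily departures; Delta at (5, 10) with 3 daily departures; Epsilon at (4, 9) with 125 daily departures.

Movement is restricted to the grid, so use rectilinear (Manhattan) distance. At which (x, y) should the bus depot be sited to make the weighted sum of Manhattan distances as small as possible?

(4, 12)

Manhattan distance separates: Σwᵢ(|x−xᵢ|+|y−yᵢ|) = Σwᵢ|x−xᵢ| + Σwᵢ|y−yᵢ|, so x and y are optimised independently as 1-D weighted medians.
Total weight W = 698; half = 349.
x-coordinate, sorted with cumulative weight:
  x=0 (Beta, w=120) cum 120
  x=3 (Alpha, w=150) cum 270
  x=4 (Epsilon, w=125) cum 395  ← median
  x=5 (Delta, w=3) cum 398
  x=11 (Gamma, w=300) cum 698
⇒ x* = 4
y-coordinate, sorted with cumulative weight:
  y=6 (Beta, w=120) cum 120
  y=9 (Epsilon, w=125) cum 245
  y=10 (Delta, w=3) cum 248
  y=12 (Alpha, w=150) cum 398  ← median
  y=13 (Gamma, w=300) cum 698
⇒ y* = 12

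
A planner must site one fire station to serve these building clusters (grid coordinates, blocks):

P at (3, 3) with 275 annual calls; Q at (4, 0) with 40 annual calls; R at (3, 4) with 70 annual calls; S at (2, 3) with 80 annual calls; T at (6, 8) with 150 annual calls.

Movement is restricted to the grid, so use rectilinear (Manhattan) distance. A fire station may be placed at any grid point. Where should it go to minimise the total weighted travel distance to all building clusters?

Manhattan distance separates: Σwᵢ(|x−xᵢ|+|y−yᵢ|) = Σwᵢ|x−xᵢ| + Σwᵢ|y−yᵢ|, so x and y are optimised independently as 1-D weighted medians.
Total weight W = 615; half = 307.5.
x-coordinate, sorted with cumulative weight:
  x=2 (S, w=80) cum 80
  x=3 (P, w=275) cum 355  ← median
  x=3 (R, w=70) cum 425
  x=4 (Q, w=40) cum 465
  x=6 (T, w=150) cum 615
⇒ x* = 3
y-coordinate, sorted with cumulative weight:
  y=0 (Q, w=40) cum 40
  y=3 (P, w=275) cum 315  ← median
  y=3 (S, w=80) cum 395
  y=4 (R, w=70) cum 465
  y=8 (T, w=150) cum 615
⇒ y* = 3

(3, 3)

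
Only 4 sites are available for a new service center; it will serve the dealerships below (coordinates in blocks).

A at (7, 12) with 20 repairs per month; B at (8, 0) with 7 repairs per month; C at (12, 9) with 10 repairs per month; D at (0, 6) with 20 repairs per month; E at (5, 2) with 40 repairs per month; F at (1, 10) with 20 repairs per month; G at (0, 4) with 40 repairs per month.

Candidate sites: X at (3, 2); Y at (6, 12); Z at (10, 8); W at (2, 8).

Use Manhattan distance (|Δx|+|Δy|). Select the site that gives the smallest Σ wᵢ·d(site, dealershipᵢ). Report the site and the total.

Total weighted distance at each candidate:
  X (3, 2): total = 1109
  Y (6, 12): total = 1588
  Z (10, 8): total = 1700
  W (2, 8): total = 1128
Minimum is at X with total 1109 blocks.

X, total 1109 blocks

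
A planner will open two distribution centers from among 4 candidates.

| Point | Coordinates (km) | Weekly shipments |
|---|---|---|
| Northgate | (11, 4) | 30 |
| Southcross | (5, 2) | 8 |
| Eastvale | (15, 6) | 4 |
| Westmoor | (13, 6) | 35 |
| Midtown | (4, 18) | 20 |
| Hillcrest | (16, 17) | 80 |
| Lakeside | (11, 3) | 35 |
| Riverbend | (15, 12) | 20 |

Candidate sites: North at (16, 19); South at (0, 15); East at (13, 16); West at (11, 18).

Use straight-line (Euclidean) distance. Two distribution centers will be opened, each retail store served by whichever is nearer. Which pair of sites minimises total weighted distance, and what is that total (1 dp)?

Evaluate every pair (each demand assigned to the nearer of the two):
  {South, East}: total = 1770.0
  {North, East}: total = 1778.9
  {East, West}: total = 1827.5
  {North, West}: total = 1999.5
  {North, South}: total = 2068.4
  {South, West}: total = 2185.0
Best pair: {South, East} with total 1770.0.

{South, East}, total 1770.0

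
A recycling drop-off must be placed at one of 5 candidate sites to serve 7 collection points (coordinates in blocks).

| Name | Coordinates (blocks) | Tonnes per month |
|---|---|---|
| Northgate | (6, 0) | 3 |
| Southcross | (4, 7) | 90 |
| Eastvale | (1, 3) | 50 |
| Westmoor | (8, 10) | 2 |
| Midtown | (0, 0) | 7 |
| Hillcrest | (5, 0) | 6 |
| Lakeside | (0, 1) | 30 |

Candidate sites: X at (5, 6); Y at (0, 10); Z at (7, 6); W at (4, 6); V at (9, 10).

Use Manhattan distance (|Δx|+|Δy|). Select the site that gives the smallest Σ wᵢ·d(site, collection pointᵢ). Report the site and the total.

W, total 812 blocks

Total weighted distance at each candidate:
  X (5, 6): total = 978
  Y (0, 10): total = 1524
  Z (7, 6): total = 1340
  W (4, 6): total = 812
  V (9, 10): total = 2268
Minimum is at W with total 812 blocks.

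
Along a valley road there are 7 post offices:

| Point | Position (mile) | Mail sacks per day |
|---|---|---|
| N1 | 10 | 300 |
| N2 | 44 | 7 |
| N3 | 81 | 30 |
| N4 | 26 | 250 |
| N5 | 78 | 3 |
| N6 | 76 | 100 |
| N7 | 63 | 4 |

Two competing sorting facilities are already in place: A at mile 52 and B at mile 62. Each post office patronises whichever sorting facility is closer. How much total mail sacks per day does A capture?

557

The indifferent point is the midpoint (52+62)/2 = 57; post offices left of it (closer to A at 52) go to A, those right go to B.
  N1 at 10 (w=300) → A
  N4 at 26 (w=250) → A
  N2 at 44 (w=7) → A
  N7 at 63 (w=4) → B
  N6 at 76 (w=100) → B
  N5 at 78 (w=3) → B
  N3 at 81 (w=30) → B
A captures 557; B captures 137.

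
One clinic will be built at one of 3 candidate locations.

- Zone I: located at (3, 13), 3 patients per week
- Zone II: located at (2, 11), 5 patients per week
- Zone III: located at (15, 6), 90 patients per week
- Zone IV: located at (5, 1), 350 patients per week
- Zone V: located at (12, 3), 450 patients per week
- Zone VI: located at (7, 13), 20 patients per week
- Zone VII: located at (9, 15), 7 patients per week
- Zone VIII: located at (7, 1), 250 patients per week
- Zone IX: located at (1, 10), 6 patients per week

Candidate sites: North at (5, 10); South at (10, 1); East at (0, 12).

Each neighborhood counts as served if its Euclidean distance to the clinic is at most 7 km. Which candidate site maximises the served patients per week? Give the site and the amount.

Coverage radius r = 7 km; a point is covered iff (Δx)²+(Δy)² ≤ 7² = 49.
  North (5, 10): covers {Zone I, Zone II, Zone VI, Zone VII, Zone IX} → 41
  South (10, 1): covers {Zone IV, Zone V, Zone VIII} → 1050
  East (0, 12): covers {Zone I, Zone II, Zone IX} → 14
Maximum coverage at South: 1050 patients per week.

South, covering 1050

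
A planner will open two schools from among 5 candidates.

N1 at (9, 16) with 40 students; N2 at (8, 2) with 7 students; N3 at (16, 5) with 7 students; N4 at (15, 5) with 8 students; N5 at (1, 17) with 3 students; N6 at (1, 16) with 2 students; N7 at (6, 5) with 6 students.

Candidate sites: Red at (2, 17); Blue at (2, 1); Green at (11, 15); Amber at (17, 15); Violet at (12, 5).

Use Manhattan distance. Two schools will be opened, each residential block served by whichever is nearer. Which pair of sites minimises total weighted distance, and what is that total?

{Green, Violet}, total 315

Evaluate every pair (each demand assigned to the nearer of the two):
  {Green, Violet}: total = 315
  {Red, Violet}: total = 464
  {Blue, Green}: total = 492
  {Red, Green}: total = 546
  {Green, Amber}: total = 553
  {Amber, Violet}: total = 585
  {Red, Blue}: total = 686
  {Blue, Amber}: total = 713
  {Red, Amber}: total = 743
  {Blue, Violet}: total = 780
Best pair: {Green, Violet} with total 315.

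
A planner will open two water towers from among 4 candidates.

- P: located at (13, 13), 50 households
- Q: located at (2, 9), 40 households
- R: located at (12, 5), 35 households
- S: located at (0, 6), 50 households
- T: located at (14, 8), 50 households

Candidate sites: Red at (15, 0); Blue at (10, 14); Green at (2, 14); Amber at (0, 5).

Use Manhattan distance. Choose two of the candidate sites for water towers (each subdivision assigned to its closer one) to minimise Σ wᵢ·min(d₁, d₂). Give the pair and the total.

{Blue, Amber}, total 1375

Evaluate every pair (each demand assigned to the nearer of the two):
  {Blue, Amber}: total = 1375
  {Red, Amber}: total = 1770
  {Blue, Green}: total = 1785
  {Red, Green}: total = 2030
  {Green, Amber}: total = 2120
  {Red, Blue}: total = 2350
Best pair: {Blue, Amber} with total 1375.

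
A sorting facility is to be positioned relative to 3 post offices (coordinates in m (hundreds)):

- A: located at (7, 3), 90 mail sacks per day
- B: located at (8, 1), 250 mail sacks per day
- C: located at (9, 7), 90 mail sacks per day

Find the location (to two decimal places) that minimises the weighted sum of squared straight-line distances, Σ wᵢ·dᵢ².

The minimiser of Σwᵢ‖p−pᵢ‖² is the weighted centroid p* = (Σwᵢpᵢ)/(Σwᵢ).
Σwᵢ = 430.
Σwᵢxᵢ = 90·7 + 250·8 + 90·9 = 3440.
Σwᵢyᵢ = 90·3 + 250·1 + 90·7 = 1150.
x* = 3440/430 = 8.00, y* = 1150/430 = 2.67.

(8.00, 2.67)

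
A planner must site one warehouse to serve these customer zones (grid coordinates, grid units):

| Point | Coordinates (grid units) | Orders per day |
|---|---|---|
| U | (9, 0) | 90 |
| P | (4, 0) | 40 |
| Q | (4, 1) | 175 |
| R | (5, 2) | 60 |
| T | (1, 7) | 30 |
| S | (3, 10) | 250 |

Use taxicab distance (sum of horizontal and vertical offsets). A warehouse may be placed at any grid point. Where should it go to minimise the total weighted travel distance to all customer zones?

(4, 2)

Manhattan distance separates: Σwᵢ(|x−xᵢ|+|y−yᵢ|) = Σwᵢ|x−xᵢ| + Σwᵢ|y−yᵢ|, so x and y are optimised independently as 1-D weighted medians.
Total weight W = 645; half = 322.5.
x-coordinate, sorted with cumulative weight:
  x=1 (T, w=30) cum 30
  x=3 (S, w=250) cum 280
  x=4 (P, w=40) cum 320
  x=4 (Q, w=175) cum 495  ← median
  x=5 (R, w=60) cum 555
  x=9 (U, w=90) cum 645
⇒ x* = 4
y-coordinate, sorted with cumulative weight:
  y=0 (U, w=90) cum 90
  y=0 (P, w=40) cum 130
  y=1 (Q, w=175) cum 305
  y=2 (R, w=60) cum 365  ← median
  y=7 (T, w=30) cum 395
  y=10 (S, w=250) cum 645
⇒ y* = 2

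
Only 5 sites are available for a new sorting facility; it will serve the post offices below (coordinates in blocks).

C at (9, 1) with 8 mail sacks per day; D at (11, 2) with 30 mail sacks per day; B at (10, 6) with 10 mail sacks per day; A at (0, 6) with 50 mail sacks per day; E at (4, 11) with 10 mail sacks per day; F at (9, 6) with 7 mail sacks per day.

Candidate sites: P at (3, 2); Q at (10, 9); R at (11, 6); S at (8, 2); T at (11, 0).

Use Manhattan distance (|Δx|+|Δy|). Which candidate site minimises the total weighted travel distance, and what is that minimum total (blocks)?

Total weighted distance at each candidate:
  P (3, 2): total = 926
  Q (10, 9): total = 1100
  R (11, 6): total = 870
  S (8, 2): total = 931
  T (11, 0): total = 1240
Minimum is at R with total 870 blocks.

R, total 870 blocks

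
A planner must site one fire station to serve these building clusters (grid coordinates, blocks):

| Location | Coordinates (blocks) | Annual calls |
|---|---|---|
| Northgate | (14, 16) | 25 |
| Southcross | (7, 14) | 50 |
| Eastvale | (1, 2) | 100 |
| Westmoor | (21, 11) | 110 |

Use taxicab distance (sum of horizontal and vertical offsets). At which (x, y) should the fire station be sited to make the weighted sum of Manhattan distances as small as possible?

Manhattan distance separates: Σwᵢ(|x−xᵢ|+|y−yᵢ|) = Σwᵢ|x−xᵢ| + Σwᵢ|y−yᵢ|, so x and y are optimised independently as 1-D weighted medians.
Total weight W = 285; half = 142.5.
x-coordinate, sorted with cumulative weight:
  x=1 (Eastvale, w=100) cum 100
  x=7 (Southcross, w=50) cum 150  ← median
  x=14 (Northgate, w=25) cum 175
  x=21 (Westmoor, w=110) cum 285
⇒ x* = 7
y-coordinate, sorted with cumulative weight:
  y=2 (Eastvale, w=100) cum 100
  y=11 (Westmoor, w=110) cum 210  ← median
  y=14 (Southcross, w=50) cum 260
  y=16 (Northgate, w=25) cum 285
⇒ y* = 11

(7, 11)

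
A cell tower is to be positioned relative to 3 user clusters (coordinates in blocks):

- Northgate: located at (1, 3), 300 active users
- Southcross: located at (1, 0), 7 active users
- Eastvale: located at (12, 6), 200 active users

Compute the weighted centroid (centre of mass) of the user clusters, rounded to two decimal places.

The minimiser of Σwᵢ‖p−pᵢ‖² is the weighted centroid p* = (Σwᵢpᵢ)/(Σwᵢ).
Σwᵢ = 507.
Σwᵢxᵢ = 300·1 + 7·1 + 200·12 = 2707.
Σwᵢyᵢ = 300·3 + 7·0 + 200·6 = 2100.
x* = 2707/507 = 5.34, y* = 2100/507 = 4.14.

(5.34, 4.14)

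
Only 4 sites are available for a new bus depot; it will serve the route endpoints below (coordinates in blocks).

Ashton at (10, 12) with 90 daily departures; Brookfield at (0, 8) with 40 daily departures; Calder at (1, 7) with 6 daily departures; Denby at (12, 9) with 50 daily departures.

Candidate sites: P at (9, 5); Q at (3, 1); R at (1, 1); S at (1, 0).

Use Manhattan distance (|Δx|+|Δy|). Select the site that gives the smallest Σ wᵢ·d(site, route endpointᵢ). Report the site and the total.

Total weighted distance at each candidate:
  P (9, 5): total = 1610
  Q (3, 1): total = 2918
  R (1, 1): total = 3106
  S (1, 0): total = 3292
Minimum is at P with total 1610 blocks.

P, total 1610 blocks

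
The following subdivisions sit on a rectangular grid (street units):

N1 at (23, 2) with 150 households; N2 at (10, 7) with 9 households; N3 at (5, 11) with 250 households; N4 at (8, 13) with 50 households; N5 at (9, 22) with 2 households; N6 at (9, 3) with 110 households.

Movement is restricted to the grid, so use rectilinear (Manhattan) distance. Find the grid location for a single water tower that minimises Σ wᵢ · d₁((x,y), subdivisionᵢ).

(8, 11)

Manhattan distance separates: Σwᵢ(|x−xᵢ|+|y−yᵢ|) = Σwᵢ|x−xᵢ| + Σwᵢ|y−yᵢ|, so x and y are optimised independently as 1-D weighted medians.
Total weight W = 571; half = 285.5.
x-coordinate, sorted with cumulative weight:
  x=5 (N3, w=250) cum 250
  x=8 (N4, w=50) cum 300  ← median
  x=9 (N5, w=2) cum 302
  x=9 (N6, w=110) cum 412
  x=10 (N2, w=9) cum 421
  x=23 (N1, w=150) cum 571
⇒ x* = 8
y-coordinate, sorted with cumulative weight:
  y=2 (N1, w=150) cum 150
  y=3 (N6, w=110) cum 260
  y=7 (N2, w=9) cum 269
  y=11 (N3, w=250) cum 519  ← median
  y=13 (N4, w=50) cum 569
  y=22 (N5, w=2) cum 571
⇒ y* = 11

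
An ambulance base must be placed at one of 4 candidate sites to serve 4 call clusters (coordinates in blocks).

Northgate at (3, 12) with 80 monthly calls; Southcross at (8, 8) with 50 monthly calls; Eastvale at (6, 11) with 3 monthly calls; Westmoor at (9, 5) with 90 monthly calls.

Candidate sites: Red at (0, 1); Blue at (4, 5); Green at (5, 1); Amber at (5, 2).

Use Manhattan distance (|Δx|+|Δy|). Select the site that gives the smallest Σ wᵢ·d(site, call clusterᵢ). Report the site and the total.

Total weighted distance at each candidate:
  Red (0, 1): total = 3088
  Blue (4, 5): total = 1464
  Green (5, 1): total = 2293
  Amber (5, 2): total = 2070
Minimum is at Blue with total 1464 blocks.

Blue, total 1464 blocks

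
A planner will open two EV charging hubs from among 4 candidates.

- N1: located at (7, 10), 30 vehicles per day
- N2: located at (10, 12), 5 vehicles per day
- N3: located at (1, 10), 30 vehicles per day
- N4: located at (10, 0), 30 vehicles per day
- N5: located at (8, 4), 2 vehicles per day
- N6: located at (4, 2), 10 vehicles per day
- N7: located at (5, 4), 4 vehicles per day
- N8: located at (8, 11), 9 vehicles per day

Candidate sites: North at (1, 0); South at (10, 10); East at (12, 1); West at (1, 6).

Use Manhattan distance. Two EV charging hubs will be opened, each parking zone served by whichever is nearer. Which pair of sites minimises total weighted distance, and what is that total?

{South, East}, total 631

Evaluate every pair (each demand assigned to the nearer of the two):
  {South, East}: total = 631
  {South, West}: total = 657
  {North, South}: total = 765
  {East, West}: total = 791
  {North, West}: total = 965
  {North, East}: total = 1097
Best pair: {South, East} with total 631.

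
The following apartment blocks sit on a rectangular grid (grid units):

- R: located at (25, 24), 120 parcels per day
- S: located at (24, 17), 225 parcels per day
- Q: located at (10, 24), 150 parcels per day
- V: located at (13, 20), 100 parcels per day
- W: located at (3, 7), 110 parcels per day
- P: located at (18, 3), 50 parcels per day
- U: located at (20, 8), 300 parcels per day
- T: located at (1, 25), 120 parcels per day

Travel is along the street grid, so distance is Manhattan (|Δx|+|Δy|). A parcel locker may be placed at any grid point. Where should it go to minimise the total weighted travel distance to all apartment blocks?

(20, 17)

Manhattan distance separates: Σwᵢ(|x−xᵢ|+|y−yᵢ|) = Σwᵢ|x−xᵢ| + Σwᵢ|y−yᵢ|, so x and y are optimised independently as 1-D weighted medians.
Total weight W = 1175; half = 587.5.
x-coordinate, sorted with cumulative weight:
  x=1 (T, w=120) cum 120
  x=3 (W, w=110) cum 230
  x=10 (Q, w=150) cum 380
  x=13 (V, w=100) cum 480
  x=18 (P, w=50) cum 530
  x=20 (U, w=300) cum 830  ← median
  x=24 (S, w=225) cum 1055
  x=25 (R, w=120) cum 1175
⇒ x* = 20
y-coordinate, sorted with cumulative weight:
  y=3 (P, w=50) cum 50
  y=7 (W, w=110) cum 160
  y=8 (U, w=300) cum 460
  y=17 (S, w=225) cum 685  ← median
  y=20 (V, w=100) cum 785
  y=24 (R, w=120) cum 905
  y=24 (Q, w=150) cum 1055
  y=25 (T, w=120) cum 1175
⇒ y* = 17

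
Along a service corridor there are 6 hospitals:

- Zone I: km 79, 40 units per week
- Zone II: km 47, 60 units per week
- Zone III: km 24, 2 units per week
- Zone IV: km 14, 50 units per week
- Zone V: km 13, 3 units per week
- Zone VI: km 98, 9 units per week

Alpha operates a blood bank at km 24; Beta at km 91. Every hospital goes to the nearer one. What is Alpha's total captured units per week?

115

The indifferent point is the midpoint (24+91)/2 = 57.5; hospitals left of it (closer to Alpha at 24) go to Alpha, those right go to Beta.
  Zone V at 13 (w=3) → Alpha
  Zone IV at 14 (w=50) → Alpha
  Zone III at 24 (w=2) → Alpha
  Zone II at 47 (w=60) → Alpha
  Zone I at 79 (w=40) → Beta
  Zone VI at 98 (w=9) → Beta
Alpha captures 115; Beta captures 49.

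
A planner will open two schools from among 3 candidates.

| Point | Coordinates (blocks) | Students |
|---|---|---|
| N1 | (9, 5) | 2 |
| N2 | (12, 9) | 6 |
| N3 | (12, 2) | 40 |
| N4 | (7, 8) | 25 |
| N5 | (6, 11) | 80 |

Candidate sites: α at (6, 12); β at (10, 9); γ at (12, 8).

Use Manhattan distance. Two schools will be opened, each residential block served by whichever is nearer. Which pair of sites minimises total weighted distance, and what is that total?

Evaluate every pair (each demand assigned to the nearer of the two):
  {α, γ}: total = 463
  {α, β}: total = 562
  {β, γ}: total = 836
Best pair: {α, γ} with total 463.

{α, γ}, total 463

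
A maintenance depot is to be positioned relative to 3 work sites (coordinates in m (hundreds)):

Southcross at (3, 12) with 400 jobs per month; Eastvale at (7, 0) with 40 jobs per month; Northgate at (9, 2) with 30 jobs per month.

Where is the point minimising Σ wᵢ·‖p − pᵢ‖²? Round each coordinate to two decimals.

The minimiser of Σwᵢ‖p−pᵢ‖² is the weighted centroid p* = (Σwᵢpᵢ)/(Σwᵢ).
Σwᵢ = 470.
Σwᵢxᵢ = 400·3 + 40·7 + 30·9 = 1750.
Σwᵢyᵢ = 400·12 + 40·0 + 30·2 = 4860.
x* = 1750/470 = 3.72, y* = 4860/470 = 10.34.

(3.72, 10.34)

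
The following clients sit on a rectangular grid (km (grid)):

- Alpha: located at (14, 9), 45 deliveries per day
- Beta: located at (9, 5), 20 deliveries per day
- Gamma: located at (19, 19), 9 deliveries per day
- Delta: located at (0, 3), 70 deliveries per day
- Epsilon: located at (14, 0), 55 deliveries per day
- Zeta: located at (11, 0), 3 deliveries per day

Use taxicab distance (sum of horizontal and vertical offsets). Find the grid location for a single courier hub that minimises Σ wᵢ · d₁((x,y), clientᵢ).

Manhattan distance separates: Σwᵢ(|x−xᵢ|+|y−yᵢ|) = Σwᵢ|x−xᵢ| + Σwᵢ|y−yᵢ|, so x and y are optimised independently as 1-D weighted medians.
Total weight W = 202; half = 101.
x-coordinate, sorted with cumulative weight:
  x=0 (Delta, w=70) cum 70
  x=9 (Beta, w=20) cum 90
  x=11 (Zeta, w=3) cum 93
  x=14 (Alpha, w=45) cum 138  ← median
  x=14 (Epsilon, w=55) cum 193
  x=19 (Gamma, w=9) cum 202
⇒ x* = 14
y-coordinate, sorted with cumulative weight:
  y=0 (Epsilon, w=55) cum 55
  y=0 (Zeta, w=3) cum 58
  y=3 (Delta, w=70) cum 128  ← median
  y=5 (Beta, w=20) cum 148
  y=9 (Alpha, w=45) cum 193
  y=19 (Gamma, w=9) cum 202
⇒ y* = 3

(14, 3)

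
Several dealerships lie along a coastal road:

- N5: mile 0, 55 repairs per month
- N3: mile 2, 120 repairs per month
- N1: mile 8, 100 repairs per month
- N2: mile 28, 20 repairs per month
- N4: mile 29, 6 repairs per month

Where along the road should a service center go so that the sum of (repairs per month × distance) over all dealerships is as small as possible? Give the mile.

x = 2

For a sum of weighted absolute distances on a line, the optimum is the weighted median (not the mean). Total weight W = 301; half-weight = 150.5.
Sort by position and accumulate weight:
  mile 0 (N5, w=55) → cum 55
  mile 2 (N3, w=120) → cum 175  ≥ 150.5 → median here
  mile 8 (N1, w=100) → cum 275
  mile 28 (N2, w=20) → cum 295
  mile 29 (N4, w=6) → cum 301
Optimal location: mile 2.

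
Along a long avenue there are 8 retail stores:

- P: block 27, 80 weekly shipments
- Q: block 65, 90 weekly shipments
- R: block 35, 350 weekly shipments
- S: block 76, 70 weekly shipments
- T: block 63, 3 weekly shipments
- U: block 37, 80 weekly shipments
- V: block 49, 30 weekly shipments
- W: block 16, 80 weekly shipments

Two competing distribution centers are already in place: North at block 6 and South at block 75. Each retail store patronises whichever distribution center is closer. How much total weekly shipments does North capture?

590

The indifferent point is the midpoint (6+75)/2 = 40.5; retail stores left of it (closer to North at 6) go to North, those right go to South.
  W at 16 (w=80) → North
  P at 27 (w=80) → North
  R at 35 (w=350) → North
  U at 37 (w=80) → North
  V at 49 (w=30) → South
  T at 63 (w=3) → South
  Q at 65 (w=90) → South
  S at 76 (w=70) → South
North captures 590; South captures 193.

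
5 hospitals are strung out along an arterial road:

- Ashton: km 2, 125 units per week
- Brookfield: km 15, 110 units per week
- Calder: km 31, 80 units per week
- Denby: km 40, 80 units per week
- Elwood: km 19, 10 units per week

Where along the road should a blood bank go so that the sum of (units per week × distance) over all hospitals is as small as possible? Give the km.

x = 15

For a sum of weighted absolute distances on a line, the optimum is the weighted median (not the mean). Total weight W = 405; half-weight = 202.5.
Sort by position and accumulate weight:
  km 2 (Ashton, w=125) → cum 125
  km 15 (Brookfield, w=110) → cum 235  ≥ 202.5 → median here
  km 19 (Elwood, w=10) → cum 245
  km 31 (Calder, w=80) → cum 325
  km 40 (Denby, w=80) → cum 405
Optimal location: km 15.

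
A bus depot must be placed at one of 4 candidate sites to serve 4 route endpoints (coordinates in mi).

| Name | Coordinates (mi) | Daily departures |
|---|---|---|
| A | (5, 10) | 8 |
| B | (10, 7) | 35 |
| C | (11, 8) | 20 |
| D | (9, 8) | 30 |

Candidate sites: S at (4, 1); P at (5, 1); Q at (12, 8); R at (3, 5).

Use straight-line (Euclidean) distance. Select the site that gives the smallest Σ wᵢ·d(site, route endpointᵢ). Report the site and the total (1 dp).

Q, total 246.5 mi

Total weighted distance at each candidate:
  S (4, 1): total = 825.5
  P (5, 1): total = 771.6
  Q (12, 8): total = 246.5
  R (3, 5): total = 670.0
Minimum is at Q with total 246.5 mi.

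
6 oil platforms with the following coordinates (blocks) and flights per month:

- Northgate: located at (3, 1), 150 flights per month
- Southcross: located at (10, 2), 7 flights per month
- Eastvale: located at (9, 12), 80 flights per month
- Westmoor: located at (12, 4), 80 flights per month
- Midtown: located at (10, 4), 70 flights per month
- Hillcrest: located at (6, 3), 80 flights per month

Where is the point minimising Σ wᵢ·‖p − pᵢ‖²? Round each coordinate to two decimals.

(7.24, 4.21)

The minimiser of Σwᵢ‖p−pᵢ‖² is the weighted centroid p* = (Σwᵢpᵢ)/(Σwᵢ).
Σwᵢ = 467.
Σwᵢxᵢ = 150·3 + 7·10 + 80·9 + 80·12 + 70·10 + 80·6 = 3380.
Σwᵢyᵢ = 150·1 + 7·2 + 80·12 + 80·4 + 70·4 + 80·3 = 1964.
x* = 3380/467 = 7.24, y* = 1964/467 = 4.21.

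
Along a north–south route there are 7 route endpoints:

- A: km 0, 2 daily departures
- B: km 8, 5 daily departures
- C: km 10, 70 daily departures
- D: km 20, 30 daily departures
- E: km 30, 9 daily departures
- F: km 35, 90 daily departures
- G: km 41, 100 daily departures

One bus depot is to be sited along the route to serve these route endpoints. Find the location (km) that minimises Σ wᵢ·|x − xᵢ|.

x = 35

For a sum of weighted absolute distances on a line, the optimum is the weighted median (not the mean). Total weight W = 306; half-weight = 153.
Sort by position and accumulate weight:
  km 0 (A, w=2) → cum 2
  km 8 (B, w=5) → cum 7
  km 10 (C, w=70) → cum 77
  km 20 (D, w=30) → cum 107
  km 30 (E, w=9) → cum 116
  km 35 (F, w=90) → cum 206  ≥ 153 → median here
  km 41 (G, w=100) → cum 306
Optimal location: km 35.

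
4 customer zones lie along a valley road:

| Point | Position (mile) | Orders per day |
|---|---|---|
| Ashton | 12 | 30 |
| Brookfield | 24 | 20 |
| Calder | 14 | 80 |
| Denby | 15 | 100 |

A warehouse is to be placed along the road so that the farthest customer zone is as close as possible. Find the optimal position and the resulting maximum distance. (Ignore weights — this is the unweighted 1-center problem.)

The 1-center on a line is the midpoint of the two extreme points: leftmost at 12, rightmost at 24.
Optimal location = (12 + 24)/2 = 18; maximum distance = (24 − 12)/2 = 6.

location 18, max distance 6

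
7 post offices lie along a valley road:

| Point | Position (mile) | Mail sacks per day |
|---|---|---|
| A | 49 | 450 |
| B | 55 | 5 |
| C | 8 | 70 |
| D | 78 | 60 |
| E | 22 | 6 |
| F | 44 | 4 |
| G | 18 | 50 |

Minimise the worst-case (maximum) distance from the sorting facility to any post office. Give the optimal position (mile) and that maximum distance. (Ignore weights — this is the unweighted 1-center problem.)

The 1-center on a line is the midpoint of the two extreme points: leftmost at 8, rightmost at 78.
Optimal location = (8 + 78)/2 = 43; maximum distance = (78 − 8)/2 = 35.

location 43, max distance 35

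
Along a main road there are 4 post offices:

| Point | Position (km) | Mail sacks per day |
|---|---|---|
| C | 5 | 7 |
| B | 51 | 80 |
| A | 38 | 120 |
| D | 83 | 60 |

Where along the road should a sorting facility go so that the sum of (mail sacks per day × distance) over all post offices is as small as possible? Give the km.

For a sum of weighted absolute distances on a line, the optimum is the weighted median (not the mean). Total weight W = 267; half-weight = 133.5.
Sort by position and accumulate weight:
  km 5 (C, w=7) → cum 7
  km 38 (A, w=120) → cum 127
  km 51 (B, w=80) → cum 207  ≥ 133.5 → median here
  km 83 (D, w=60) → cum 267
Optimal location: km 51.

x = 51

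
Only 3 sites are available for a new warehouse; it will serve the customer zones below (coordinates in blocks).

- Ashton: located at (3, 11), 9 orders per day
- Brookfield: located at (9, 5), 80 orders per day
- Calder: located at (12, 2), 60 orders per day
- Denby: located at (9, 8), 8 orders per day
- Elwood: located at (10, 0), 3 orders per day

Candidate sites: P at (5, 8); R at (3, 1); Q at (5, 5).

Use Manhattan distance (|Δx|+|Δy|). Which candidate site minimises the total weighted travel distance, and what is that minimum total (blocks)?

Q, total 1078 blocks

Total weighted distance at each candidate:
  P (5, 8): total = 1456
  R (3, 1): total = 1618
  Q (5, 5): total = 1078
Minimum is at Q with total 1078 blocks.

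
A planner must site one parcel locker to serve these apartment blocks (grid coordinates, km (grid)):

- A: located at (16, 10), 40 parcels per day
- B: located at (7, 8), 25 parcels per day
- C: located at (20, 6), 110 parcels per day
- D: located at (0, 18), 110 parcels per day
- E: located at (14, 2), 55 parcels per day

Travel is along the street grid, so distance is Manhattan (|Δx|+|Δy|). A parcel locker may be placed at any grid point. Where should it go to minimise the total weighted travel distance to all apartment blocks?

Manhattan distance separates: Σwᵢ(|x−xᵢ|+|y−yᵢ|) = Σwᵢ|x−xᵢ| + Σwᵢ|y−yᵢ|, so x and y are optimised independently as 1-D weighted medians.
Total weight W = 340; half = 170.
x-coordinate, sorted with cumulative weight:
  x=0 (D, w=110) cum 110
  x=7 (B, w=25) cum 135
  x=14 (E, w=55) cum 190  ← median
  x=16 (A, w=40) cum 230
  x=20 (C, w=110) cum 340
⇒ x* = 14
y-coordinate, sorted with cumulative weight:
  y=2 (E, w=55) cum 55
  y=6 (C, w=110) cum 165
  y=8 (B, w=25) cum 190  ← median
  y=10 (A, w=40) cum 230
  y=18 (D, w=110) cum 340
⇒ y* = 8

(14, 8)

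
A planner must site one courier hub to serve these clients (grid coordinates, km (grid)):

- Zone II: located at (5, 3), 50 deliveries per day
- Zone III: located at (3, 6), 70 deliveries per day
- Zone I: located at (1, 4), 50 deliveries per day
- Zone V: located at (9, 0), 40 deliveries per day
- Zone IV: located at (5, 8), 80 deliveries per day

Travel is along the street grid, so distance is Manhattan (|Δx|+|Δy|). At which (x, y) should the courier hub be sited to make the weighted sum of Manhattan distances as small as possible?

(5, 6)

Manhattan distance separates: Σwᵢ(|x−xᵢ|+|y−yᵢ|) = Σwᵢ|x−xᵢ| + Σwᵢ|y−yᵢ|, so x and y are optimised independently as 1-D weighted medians.
Total weight W = 290; half = 145.
x-coordinate, sorted with cumulative weight:
  x=1 (Zone I, w=50) cum 50
  x=3 (Zone III, w=70) cum 120
  x=5 (Zone II, w=50) cum 170  ← median
  x=5 (Zone IV, w=80) cum 250
  x=9 (Zone V, w=40) cum 290
⇒ x* = 5
y-coordinate, sorted with cumulative weight:
  y=0 (Zone V, w=40) cum 40
  y=3 (Zone II, w=50) cum 90
  y=4 (Zone I, w=50) cum 140
  y=6 (Zone III, w=70) cum 210  ← median
  y=8 (Zone IV, w=80) cum 290
⇒ y* = 6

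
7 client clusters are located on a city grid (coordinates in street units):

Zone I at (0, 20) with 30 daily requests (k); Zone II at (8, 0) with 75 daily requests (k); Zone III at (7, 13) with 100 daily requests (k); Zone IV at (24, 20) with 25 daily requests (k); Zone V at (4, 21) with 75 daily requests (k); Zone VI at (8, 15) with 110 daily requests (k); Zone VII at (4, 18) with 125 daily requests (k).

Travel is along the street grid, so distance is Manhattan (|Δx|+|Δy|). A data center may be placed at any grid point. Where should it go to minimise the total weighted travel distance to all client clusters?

(7, 15)

Manhattan distance separates: Σwᵢ(|x−xᵢ|+|y−yᵢ|) = Σwᵢ|x−xᵢ| + Σwᵢ|y−yᵢ|, so x and y are optimised independently as 1-D weighted medians.
Total weight W = 540; half = 270.
x-coordinate, sorted with cumulative weight:
  x=0 (Zone I, w=30) cum 30
  x=4 (Zone V, w=75) cum 105
  x=4 (Zone VII, w=125) cum 230
  x=7 (Zone III, w=100) cum 330  ← median
  x=8 (Zone II, w=75) cum 405
  x=8 (Zone VI, w=110) cum 515
  x=24 (Zone IV, w=25) cum 540
⇒ x* = 7
y-coordinate, sorted with cumulative weight:
  y=0 (Zone II, w=75) cum 75
  y=13 (Zone III, w=100) cum 175
  y=15 (Zone VI, w=110) cum 285  ← median
  y=18 (Zone VII, w=125) cum 410
  y=20 (Zone I, w=30) cum 440
  y=20 (Zone IV, w=25) cum 465
  y=21 (Zone V, w=75) cum 540
⇒ y* = 15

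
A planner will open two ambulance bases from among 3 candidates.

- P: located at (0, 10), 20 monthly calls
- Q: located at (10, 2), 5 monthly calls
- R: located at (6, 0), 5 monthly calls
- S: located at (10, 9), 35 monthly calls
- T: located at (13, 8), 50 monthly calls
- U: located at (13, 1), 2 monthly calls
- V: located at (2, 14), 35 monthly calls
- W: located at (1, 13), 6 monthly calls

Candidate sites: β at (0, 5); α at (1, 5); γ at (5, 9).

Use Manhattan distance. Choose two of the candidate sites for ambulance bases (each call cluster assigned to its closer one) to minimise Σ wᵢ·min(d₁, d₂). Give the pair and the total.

Evaluate every pair (each demand assigned to the nearer of the two):
  {β, γ}: total = 1195
  {α, γ}: total = 1215
  {β, α}: total = 1845
Best pair: {β, γ} with total 1195.

{β, γ}, total 1195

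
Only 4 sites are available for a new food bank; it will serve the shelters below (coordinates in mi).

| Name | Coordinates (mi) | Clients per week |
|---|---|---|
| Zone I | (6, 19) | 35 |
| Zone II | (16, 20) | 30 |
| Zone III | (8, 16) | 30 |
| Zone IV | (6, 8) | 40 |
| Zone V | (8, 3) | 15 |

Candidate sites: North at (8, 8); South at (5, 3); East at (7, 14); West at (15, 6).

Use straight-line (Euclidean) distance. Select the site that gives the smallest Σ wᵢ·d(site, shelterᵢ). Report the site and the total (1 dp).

East, total 979.0 mi

Total weighted distance at each candidate:
  North (8, 8): total = 1219.0
  South (5, 3): total = 1817.8
  East (7, 14): total = 979.0
  West (15, 6): total = 1823.7
Minimum is at East with total 979.0 mi.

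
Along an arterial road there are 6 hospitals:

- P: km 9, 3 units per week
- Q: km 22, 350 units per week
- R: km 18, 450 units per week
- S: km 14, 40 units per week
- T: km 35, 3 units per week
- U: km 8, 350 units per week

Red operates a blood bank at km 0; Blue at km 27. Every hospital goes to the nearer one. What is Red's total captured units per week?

The indifferent point is the midpoint (0+27)/2 = 13.5; hospitals left of it (closer to Red at 0) go to Red, those right go to Blue.
  U at 8 (w=350) → Red
  P at 9 (w=3) → Red
  S at 14 (w=40) → Blue
  R at 18 (w=450) → Blue
  Q at 22 (w=350) → Blue
  T at 35 (w=3) → Blue
Red captures 353; Blue captures 843.

353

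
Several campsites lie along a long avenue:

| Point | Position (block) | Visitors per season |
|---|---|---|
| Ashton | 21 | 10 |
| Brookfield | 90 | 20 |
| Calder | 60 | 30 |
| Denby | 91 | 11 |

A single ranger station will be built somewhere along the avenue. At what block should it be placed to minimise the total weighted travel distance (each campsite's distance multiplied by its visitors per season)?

For a sum of weighted absolute distances on a line, the optimum is the weighted median (not the mean). Total weight W = 71; half-weight = 35.5.
Sort by position and accumulate weight:
  block 21 (Ashton, w=10) → cum 10
  block 60 (Calder, w=30) → cum 40  ≥ 35.5 → median here
  block 90 (Brookfield, w=20) → cum 60
  block 91 (Denby, w=11) → cum 71
Optimal location: block 60.

x = 60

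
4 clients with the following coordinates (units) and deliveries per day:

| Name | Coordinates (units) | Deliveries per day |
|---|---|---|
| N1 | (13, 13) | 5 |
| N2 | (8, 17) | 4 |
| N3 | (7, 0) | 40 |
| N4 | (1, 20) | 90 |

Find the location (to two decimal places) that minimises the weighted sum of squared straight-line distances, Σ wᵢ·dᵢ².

(3.36, 13.91)

The minimiser of Σwᵢ‖p−pᵢ‖² is the weighted centroid p* = (Σwᵢpᵢ)/(Σwᵢ).
Σwᵢ = 139.
Σwᵢxᵢ = 5·13 + 4·8 + 40·7 + 90·1 = 467.
Σwᵢyᵢ = 5·13 + 4·17 + 40·0 + 90·20 = 1933.
x* = 467/139 = 3.36, y* = 1933/139 = 13.91.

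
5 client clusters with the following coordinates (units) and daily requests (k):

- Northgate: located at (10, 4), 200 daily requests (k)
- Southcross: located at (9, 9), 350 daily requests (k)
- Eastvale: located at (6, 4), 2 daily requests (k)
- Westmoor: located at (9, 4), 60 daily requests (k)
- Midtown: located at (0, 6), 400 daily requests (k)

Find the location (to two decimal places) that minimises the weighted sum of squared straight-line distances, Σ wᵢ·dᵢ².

(5.63, 6.52)

The minimiser of Σwᵢ‖p−pᵢ‖² is the weighted centroid p* = (Σwᵢpᵢ)/(Σwᵢ).
Σwᵢ = 1012.
Σwᵢxᵢ = 200·10 + 350·9 + 2·6 + 60·9 + 400·0 = 5702.
Σwᵢyᵢ = 200·4 + 350·9 + 2·4 + 60·4 + 400·6 = 6598.
x* = 5702/1012 = 5.63, y* = 6598/1012 = 6.52.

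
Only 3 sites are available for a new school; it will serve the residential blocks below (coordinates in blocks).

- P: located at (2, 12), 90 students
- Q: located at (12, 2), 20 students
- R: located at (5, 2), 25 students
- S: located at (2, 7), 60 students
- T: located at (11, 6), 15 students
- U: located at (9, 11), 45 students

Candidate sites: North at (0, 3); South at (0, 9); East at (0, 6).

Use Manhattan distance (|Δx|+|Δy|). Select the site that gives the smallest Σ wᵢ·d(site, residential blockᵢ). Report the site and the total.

Total weighted distance at each candidate:
  North (0, 3): total = 2735
  South (0, 9): total = 2075
  East (0, 6): total = 2240
Minimum is at South with total 2075 blocks.

South, total 2075 blocks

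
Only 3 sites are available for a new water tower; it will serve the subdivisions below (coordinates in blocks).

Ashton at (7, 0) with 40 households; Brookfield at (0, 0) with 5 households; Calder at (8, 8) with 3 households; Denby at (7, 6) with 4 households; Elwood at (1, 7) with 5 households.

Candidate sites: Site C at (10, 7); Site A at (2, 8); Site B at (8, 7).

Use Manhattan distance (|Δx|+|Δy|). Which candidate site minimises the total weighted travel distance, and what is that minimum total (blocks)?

Total weighted distance at each candidate:
  Site C (10, 7): total = 555
  Site A (2, 8): total = 626
  Site B (8, 7): total = 441
Minimum is at Site B with total 441 blocks.

Site B, total 441 blocks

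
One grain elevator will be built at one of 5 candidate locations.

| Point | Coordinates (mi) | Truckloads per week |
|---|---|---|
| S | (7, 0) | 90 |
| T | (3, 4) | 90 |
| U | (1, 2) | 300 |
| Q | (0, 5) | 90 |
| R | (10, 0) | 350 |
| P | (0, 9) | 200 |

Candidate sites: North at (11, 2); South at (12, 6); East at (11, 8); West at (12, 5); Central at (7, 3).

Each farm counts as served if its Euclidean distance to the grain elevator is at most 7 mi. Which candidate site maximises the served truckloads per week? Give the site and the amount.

Coverage radius r = 7 mi; a point is covered iff (Δx)²+(Δy)² ≤ 7² = 49.
  North (11, 2): covers {S, R} → 440
  South (12, 6): covers {R} → 350
  East (11, 8): covers {none} → 0
  West (12, 5): covers {R} → 350
  Central (7, 3): covers {S, T, U, R} → 830
Maximum coverage at Central: 830 truckloads per week.

Central, covering 830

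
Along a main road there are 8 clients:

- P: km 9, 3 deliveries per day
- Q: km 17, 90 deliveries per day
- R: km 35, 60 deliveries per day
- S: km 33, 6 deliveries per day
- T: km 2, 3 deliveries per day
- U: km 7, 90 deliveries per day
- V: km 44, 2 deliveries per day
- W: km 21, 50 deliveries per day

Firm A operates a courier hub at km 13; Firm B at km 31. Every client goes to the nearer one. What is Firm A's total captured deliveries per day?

The indifferent point is the midpoint (13+31)/2 = 22; clients left of it (closer to Firm A at 13) go to Firm A, those right go to Firm B.
  T at 2 (w=3) → Firm A
  U at 7 (w=90) → Firm A
  P at 9 (w=3) → Firm A
  Q at 17 (w=90) → Firm A
  W at 21 (w=50) → Firm A
  S at 33 (w=6) → Firm B
  R at 35 (w=60) → Firm B
  V at 44 (w=2) → Firm B
Firm A captures 236; Firm B captures 68.

236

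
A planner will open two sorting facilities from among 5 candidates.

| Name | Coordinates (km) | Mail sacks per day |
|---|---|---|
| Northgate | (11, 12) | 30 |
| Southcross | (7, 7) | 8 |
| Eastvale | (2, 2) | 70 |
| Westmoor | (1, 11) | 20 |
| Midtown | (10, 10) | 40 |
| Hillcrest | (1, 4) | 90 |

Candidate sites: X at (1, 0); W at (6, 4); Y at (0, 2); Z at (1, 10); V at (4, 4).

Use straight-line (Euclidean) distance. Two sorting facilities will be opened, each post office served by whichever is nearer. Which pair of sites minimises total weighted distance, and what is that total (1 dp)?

{Y, Z}, total 1080.9

Evaluate every pair (each demand assigned to the nearer of the two):
  {Y, Z}: total = 1080.9
  {W, Y}: total = 1110.1
  {Z, V}: total = 1167.3
  {Y, V}: total = 1185.8
  {W, V}: total = 1217.1
  {X, Z}: total = 1256.1
  {X, V}: total = 1271.1
  {X, W}: total = 1285.3
  {W, Z}: total = 1379.8
  {X, Y}: total = 1549.4
Best pair: {Y, Z} with total 1080.9.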